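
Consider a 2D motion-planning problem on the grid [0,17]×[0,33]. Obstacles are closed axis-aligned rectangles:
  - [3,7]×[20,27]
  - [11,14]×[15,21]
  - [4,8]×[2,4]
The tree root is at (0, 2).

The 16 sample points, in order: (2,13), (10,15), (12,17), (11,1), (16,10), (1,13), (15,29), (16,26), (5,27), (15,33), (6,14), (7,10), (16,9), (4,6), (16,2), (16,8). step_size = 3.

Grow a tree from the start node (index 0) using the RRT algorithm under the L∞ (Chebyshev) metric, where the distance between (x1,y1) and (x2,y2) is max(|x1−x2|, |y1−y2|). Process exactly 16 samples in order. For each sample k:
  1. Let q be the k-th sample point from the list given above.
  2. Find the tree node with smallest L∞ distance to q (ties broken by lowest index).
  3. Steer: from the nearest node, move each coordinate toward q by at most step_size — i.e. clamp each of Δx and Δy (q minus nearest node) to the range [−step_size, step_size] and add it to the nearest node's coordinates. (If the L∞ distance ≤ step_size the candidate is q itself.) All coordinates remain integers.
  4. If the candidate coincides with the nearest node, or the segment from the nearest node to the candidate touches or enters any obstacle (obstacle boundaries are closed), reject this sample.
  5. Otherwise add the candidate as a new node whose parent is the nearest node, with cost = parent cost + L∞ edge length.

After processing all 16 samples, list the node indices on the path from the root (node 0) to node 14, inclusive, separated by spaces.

1. q=(2,13) nearest=0 d=11 new=(2,5) → add node 1 parent=0 cost=3
2. q=(10,15) nearest=1 d=10 new=(5,8) → add node 2 parent=1 cost=6
3. q=(12,17) nearest=2 d=9 new=(8,11) → add node 3 parent=2 cost=9
4. q=(11,1) nearest=2 d=7 new=(8,5) → add node 4 parent=2 cost=9
5. q=(16,10) nearest=3 d=8 new=(11,10) → add node 5 parent=3 cost=12
6. q=(1,13) nearest=2 d=5 new=(2,11) → add node 6 parent=2 cost=9
7. q=(15,29) nearest=3 d=18 new=(11,14) → add node 7 parent=3 cost=12
8. q=(16,26) nearest=7 d=12 new=(14,17) → blocked by [11,14]×[15,21], reject
9. q=(5,27) nearest=7 d=13 new=(8,17) → add node 8 parent=7 cost=15
10. q=(15,33) nearest=8 d=16 new=(11,20) → blocked by [11,14]×[15,21], reject
11. q=(6,14) nearest=3 d=3 new=(6,14) → add node 9 parent=3 cost=12
12. q=(7,10) nearest=3 d=1 new=(7,10) → add node 10 parent=3 cost=10
13. q=(16,9) nearest=5 d=5 new=(14,9) → add node 11 parent=5 cost=15
14. q=(4,6) nearest=1 d=2 new=(4,6) → add node 12 parent=1 cost=5
15. q=(16,2) nearest=11 d=7 new=(16,6) → add node 13 parent=11 cost=18
16. q=(16,8) nearest=11 d=2 new=(16,8) → add node 14 parent=11 cost=17

Path: 0 1 2 3 5 11 14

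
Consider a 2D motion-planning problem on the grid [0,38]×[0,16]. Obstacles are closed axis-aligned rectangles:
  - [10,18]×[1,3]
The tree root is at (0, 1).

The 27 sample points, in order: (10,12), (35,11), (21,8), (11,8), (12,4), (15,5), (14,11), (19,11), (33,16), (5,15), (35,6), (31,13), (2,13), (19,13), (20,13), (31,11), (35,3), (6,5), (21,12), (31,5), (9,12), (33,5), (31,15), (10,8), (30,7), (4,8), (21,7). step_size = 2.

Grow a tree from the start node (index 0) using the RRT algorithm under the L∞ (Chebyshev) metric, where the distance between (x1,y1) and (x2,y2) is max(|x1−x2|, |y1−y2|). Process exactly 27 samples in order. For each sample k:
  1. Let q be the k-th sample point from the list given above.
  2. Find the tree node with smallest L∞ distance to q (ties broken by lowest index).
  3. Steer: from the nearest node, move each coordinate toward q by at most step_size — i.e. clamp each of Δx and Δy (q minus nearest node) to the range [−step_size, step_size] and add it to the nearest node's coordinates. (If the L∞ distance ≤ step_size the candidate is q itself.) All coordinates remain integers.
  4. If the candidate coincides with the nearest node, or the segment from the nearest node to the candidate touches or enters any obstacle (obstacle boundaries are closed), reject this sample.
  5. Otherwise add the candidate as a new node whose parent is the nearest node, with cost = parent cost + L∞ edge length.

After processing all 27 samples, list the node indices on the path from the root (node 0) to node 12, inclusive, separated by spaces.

Path: 0 1 2 3 4 5 6 8 9 11 12

1. q=(10,12) nearest=0 d=11 new=(2,3) → add node 1 parent=0 cost=2
2. q=(35,11) nearest=1 d=33 new=(4,5) → add node 2 parent=1 cost=4
3. q=(21,8) nearest=2 d=17 new=(6,7) → add node 3 parent=2 cost=6
4. q=(11,8) nearest=3 d=5 new=(8,8) → add node 4 parent=3 cost=8
5. q=(12,4) nearest=4 d=4 new=(10,6) → add node 5 parent=4 cost=10
6. q=(15,5) nearest=5 d=5 new=(12,5) → add node 6 parent=5 cost=12
7. q=(14,11) nearest=5 d=5 new=(12,8) → add node 7 parent=5 cost=12
8. q=(19,11) nearest=6 d=7 new=(14,7) → add node 8 parent=6 cost=14
9. q=(33,16) nearest=8 d=19 new=(16,9) → add node 9 parent=8 cost=16
10. q=(5,15) nearest=4 d=7 new=(6,10) → add node 10 parent=4 cost=10
11. q=(35,6) nearest=9 d=19 new=(18,7) → add node 11 parent=9 cost=18
12. q=(31,13) nearest=11 d=13 new=(20,9) → add node 12 parent=11 cost=20
13. q=(2,13) nearest=10 d=4 new=(4,12) → add node 13 parent=10 cost=12
14. q=(19,13) nearest=9 d=4 new=(18,11) → add node 14 parent=9 cost=18
15. q=(20,13) nearest=14 d=2 new=(20,13) → add node 15 parent=14 cost=20
16. q=(31,11) nearest=12 d=11 new=(22,11) → add node 16 parent=12 cost=22
17. q=(35,3) nearest=16 d=13 new=(24,9) → add node 17 parent=16 cost=24
18. q=(6,5) nearest=2 d=2 new=(6,5) → add node 18 parent=2 cost=6
19. q=(21,12) nearest=15 d=1 new=(21,12) → add node 19 parent=15 cost=21
20. q=(31,5) nearest=17 d=7 new=(26,7) → add node 20 parent=17 cost=26
21. q=(9,12) nearest=10 d=3 new=(8,12) → add node 21 parent=10 cost=12
22. q=(33,5) nearest=20 d=7 new=(28,5) → add node 22 parent=20 cost=28
23. q=(31,15) nearest=17 d=7 new=(26,11) → add node 23 parent=17 cost=26
24. q=(10,8) nearest=4 d=2 new=(10,8) → add node 24 parent=4 cost=10
25. q=(30,7) nearest=22 d=2 new=(30,7) → add node 25 parent=22 cost=30
26. q=(4,8) nearest=3 d=2 new=(4,8) → add node 26 parent=3 cost=8
27. q=(21,7) nearest=12 d=2 new=(21,7) → add node 27 parent=12 cost=22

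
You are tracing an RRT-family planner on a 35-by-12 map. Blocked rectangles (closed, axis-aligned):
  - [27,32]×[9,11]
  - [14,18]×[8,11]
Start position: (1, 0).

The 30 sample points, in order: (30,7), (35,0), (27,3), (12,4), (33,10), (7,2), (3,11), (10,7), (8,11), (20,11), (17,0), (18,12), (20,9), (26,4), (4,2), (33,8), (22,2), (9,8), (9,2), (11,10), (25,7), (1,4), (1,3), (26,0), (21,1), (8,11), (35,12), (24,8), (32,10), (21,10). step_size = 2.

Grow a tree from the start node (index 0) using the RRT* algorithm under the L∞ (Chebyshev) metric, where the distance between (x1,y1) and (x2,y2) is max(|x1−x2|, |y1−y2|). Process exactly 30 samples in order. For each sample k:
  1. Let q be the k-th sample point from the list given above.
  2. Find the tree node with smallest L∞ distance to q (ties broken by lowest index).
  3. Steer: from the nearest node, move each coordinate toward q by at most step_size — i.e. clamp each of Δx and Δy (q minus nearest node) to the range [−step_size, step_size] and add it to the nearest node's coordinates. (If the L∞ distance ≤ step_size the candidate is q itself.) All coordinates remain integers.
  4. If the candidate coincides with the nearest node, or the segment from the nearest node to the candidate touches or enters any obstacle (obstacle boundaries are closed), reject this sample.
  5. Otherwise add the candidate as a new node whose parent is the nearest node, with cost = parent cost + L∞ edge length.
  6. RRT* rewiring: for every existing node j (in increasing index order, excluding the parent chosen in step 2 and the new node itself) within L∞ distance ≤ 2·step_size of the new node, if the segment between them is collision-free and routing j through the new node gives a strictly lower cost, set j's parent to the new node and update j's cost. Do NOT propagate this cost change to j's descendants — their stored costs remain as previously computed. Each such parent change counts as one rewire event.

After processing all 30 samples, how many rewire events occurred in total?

1. q=(30,7) nearest=0 d=29 new=(3,2) → add node 1 parent=0 cost=2
2. q=(35,0) nearest=1 d=32 new=(5,0) → add node 2 parent=1 cost=4
3. q=(27,3) nearest=2 d=22 new=(7,2) → add node 3 parent=2 cost=6
4. q=(12,4) nearest=3 d=5 new=(9,4) → add node 4 parent=3 cost=8
5. q=(33,10) nearest=4 d=24 new=(11,6) → add node 5 parent=4 cost=10
6. q=(7,2) nearest=3 d=0 → coincident, reject
7. q=(3,11) nearest=4 d=7 new=(7,6) → add node 6 parent=4 cost=10
8. q=(10,7) nearest=5 d=1 new=(10,7) → add node 7 parent=5 cost=11
9. q=(8,11) nearest=7 d=4 new=(8,9) → add node 8 parent=7 cost=13
10. q=(20,11) nearest=5 d=9 new=(13,8) → add node 9 parent=5 cost=12
11. q=(17,0) nearest=5 d=6 new=(13,4) → add node 10 parent=5 cost=12
12. q=(18,12) nearest=9 d=5 new=(15,10) → blocked by [14,18]×[8,11], reject
13. q=(20,9) nearest=9 d=7 new=(15,9) → blocked by [14,18]×[8,11], reject
14. q=(26,4) nearest=9 d=13 new=(15,6) → add node 11 parent=9 cost=14
15. q=(4,2) nearest=1 d=1 new=(4,2) → add node 12 parent=1 cost=3; rewire 6→12 (7<10)
16. q=(33,8) nearest=11 d=18 new=(17,8) → blocked by [14,18]×[8,11], reject
17. q=(22,2) nearest=11 d=7 new=(17,4) → add node 13 parent=11 cost=16
18. q=(9,8) nearest=7 d=1 new=(9,8) → add node 14 parent=7 cost=12
19. q=(9,2) nearest=3 d=2 new=(9,2) → add node 15 parent=3 cost=8
20. q=(11,10) nearest=9 d=2 new=(11,10) → add node 16 parent=9 cost=14
21. q=(25,7) nearest=13 d=8 new=(19,6) → add node 17 parent=13 cost=18
22. q=(1,4) nearest=1 d=2 new=(1,4) → add node 18 parent=1 cost=4
23. q=(1,3) nearest=18 d=1 new=(1,3) → add node 19 parent=18 cost=5
24. q=(26,0) nearest=17 d=7 new=(21,4) → add node 20 parent=17 cost=20
25. q=(21,1) nearest=20 d=3 new=(21,2) → add node 21 parent=20 cost=22
26. q=(8,11) nearest=8 d=2 new=(8,11) → add node 22 parent=8 cost=15
27. q=(35,12) nearest=20 d=14 new=(23,6) → add node 23 parent=20 cost=22
28. q=(24,8) nearest=23 d=2 new=(24,8) → add node 24 parent=23 cost=24
29. q=(32,10) nearest=24 d=8 new=(26,10) → add node 25 parent=24 cost=26
30. q=(21,10) nearest=24 d=3 new=(22,10) → add node 26 parent=24 cost=26

Rewire events: 1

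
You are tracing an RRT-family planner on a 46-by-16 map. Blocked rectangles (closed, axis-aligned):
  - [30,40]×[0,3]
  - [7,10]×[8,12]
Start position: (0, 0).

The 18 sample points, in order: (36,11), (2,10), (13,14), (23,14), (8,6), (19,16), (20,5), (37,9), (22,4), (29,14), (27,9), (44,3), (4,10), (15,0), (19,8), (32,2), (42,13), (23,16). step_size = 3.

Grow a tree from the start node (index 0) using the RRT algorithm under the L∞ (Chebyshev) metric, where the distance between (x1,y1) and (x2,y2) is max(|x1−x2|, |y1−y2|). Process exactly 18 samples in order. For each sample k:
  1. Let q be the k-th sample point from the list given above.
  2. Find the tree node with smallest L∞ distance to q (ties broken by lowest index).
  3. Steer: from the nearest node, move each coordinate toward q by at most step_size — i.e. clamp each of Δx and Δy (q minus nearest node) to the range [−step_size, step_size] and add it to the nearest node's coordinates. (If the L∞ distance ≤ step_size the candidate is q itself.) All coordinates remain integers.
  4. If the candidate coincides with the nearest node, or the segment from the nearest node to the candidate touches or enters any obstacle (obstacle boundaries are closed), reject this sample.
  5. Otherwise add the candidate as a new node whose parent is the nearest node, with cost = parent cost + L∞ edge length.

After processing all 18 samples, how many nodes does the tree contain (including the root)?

Node count: 17

1. q=(36,11) nearest=0 d=36 new=(3,3) → add node 1 parent=0 cost=3
2. q=(2,10) nearest=1 d=7 new=(2,6) → add node 2 parent=1 cost=6
3. q=(13,14) nearest=1 d=11 new=(6,6) → add node 3 parent=1 cost=6
4. q=(23,14) nearest=3 d=17 new=(9,9) → blocked by [7,10]×[8,12], reject
5. q=(8,6) nearest=3 d=2 new=(8,6) → add node 4 parent=3 cost=8
6. q=(19,16) nearest=4 d=11 new=(11,9) → blocked by [7,10]×[8,12], reject
7. q=(20,5) nearest=4 d=12 new=(11,5) → add node 5 parent=4 cost=11
8. q=(37,9) nearest=5 d=26 new=(14,8) → add node 6 parent=5 cost=14
9. q=(22,4) nearest=6 d=8 new=(17,5) → add node 7 parent=6 cost=17
10. q=(29,14) nearest=7 d=12 new=(20,8) → add node 8 parent=7 cost=20
11. q=(27,9) nearest=8 d=7 new=(23,9) → add node 9 parent=8 cost=23
12. q=(44,3) nearest=9 d=21 new=(26,6) → add node 10 parent=9 cost=26
13. q=(4,10) nearest=2 d=4 new=(4,9) → add node 11 parent=2 cost=9
14. q=(15,0) nearest=5 d=5 new=(14,2) → add node 12 parent=5 cost=14
15. q=(19,8) nearest=8 d=1 new=(19,8) → add node 13 parent=8 cost=21
16. q=(32,2) nearest=10 d=6 new=(29,3) → add node 14 parent=10 cost=29
17. q=(42,13) nearest=14 d=13 new=(32,6) → add node 15 parent=14 cost=32
18. q=(23,16) nearest=9 d=7 new=(23,12) → add node 16 parent=9 cost=26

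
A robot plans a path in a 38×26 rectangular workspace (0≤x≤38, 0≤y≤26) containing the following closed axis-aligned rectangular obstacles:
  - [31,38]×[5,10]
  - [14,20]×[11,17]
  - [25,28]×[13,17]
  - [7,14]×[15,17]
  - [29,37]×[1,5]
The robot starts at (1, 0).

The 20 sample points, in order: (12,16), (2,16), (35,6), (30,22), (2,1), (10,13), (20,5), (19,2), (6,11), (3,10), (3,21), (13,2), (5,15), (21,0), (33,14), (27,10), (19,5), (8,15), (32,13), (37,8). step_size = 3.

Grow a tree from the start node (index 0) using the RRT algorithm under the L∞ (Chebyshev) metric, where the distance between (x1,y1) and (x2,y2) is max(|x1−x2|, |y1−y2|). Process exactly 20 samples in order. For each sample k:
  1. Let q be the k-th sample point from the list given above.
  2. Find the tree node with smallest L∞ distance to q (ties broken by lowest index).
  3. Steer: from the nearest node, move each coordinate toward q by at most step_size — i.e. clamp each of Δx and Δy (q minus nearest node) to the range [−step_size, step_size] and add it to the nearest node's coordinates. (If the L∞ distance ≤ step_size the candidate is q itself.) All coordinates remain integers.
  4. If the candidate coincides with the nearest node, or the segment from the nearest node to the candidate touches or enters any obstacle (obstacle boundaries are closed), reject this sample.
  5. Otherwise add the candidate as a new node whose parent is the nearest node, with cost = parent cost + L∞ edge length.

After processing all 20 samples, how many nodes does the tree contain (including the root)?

Node count: 18

1. q=(12,16) nearest=0 d=16 new=(4,3) → add node 1 parent=0 cost=3
2. q=(2,16) nearest=1 d=13 new=(2,6) → add node 2 parent=1 cost=6
3. q=(35,6) nearest=1 d=31 new=(7,6) → add node 3 parent=1 cost=6
4. q=(30,22) nearest=3 d=23 new=(10,9) → add node 4 parent=3 cost=9
5. q=(2,1) nearest=0 d=1 new=(2,1) → add node 5 parent=0 cost=1
6. q=(10,13) nearest=4 d=4 new=(10,12) → add node 6 parent=4 cost=12
7. q=(20,5) nearest=4 d=10 new=(13,6) → add node 7 parent=4 cost=12
8. q=(19,2) nearest=7 d=6 new=(16,3) → add node 8 parent=7 cost=15
9. q=(6,11) nearest=4 d=4 new=(7,11) → add node 9 parent=4 cost=12
10. q=(3,10) nearest=2 d=4 new=(3,9) → add node 10 parent=2 cost=9
11. q=(3,21) nearest=6 d=9 new=(7,15) → blocked by [7,14]×[15,17], reject
12. q=(13,2) nearest=8 d=3 new=(13,2) → add node 11 parent=8 cost=18
13. q=(5,15) nearest=9 d=4 new=(5,14) → add node 12 parent=9 cost=15
14. q=(21,0) nearest=8 d=5 new=(19,0) → add node 13 parent=8 cost=18
15. q=(33,14) nearest=13 d=14 new=(22,3) → add node 14 parent=13 cost=21
16. q=(27,10) nearest=14 d=7 new=(25,6) → add node 15 parent=14 cost=24
17. q=(19,5) nearest=8 d=3 new=(19,5) → add node 16 parent=8 cost=18
18. q=(8,15) nearest=6 d=3 new=(8,15) → blocked by [7,14]×[15,17], reject
19. q=(32,13) nearest=15 d=7 new=(28,9) → add node 17 parent=15 cost=27
20. q=(37,8) nearest=17 d=9 new=(31,8) → blocked by [31,38]×[5,10], reject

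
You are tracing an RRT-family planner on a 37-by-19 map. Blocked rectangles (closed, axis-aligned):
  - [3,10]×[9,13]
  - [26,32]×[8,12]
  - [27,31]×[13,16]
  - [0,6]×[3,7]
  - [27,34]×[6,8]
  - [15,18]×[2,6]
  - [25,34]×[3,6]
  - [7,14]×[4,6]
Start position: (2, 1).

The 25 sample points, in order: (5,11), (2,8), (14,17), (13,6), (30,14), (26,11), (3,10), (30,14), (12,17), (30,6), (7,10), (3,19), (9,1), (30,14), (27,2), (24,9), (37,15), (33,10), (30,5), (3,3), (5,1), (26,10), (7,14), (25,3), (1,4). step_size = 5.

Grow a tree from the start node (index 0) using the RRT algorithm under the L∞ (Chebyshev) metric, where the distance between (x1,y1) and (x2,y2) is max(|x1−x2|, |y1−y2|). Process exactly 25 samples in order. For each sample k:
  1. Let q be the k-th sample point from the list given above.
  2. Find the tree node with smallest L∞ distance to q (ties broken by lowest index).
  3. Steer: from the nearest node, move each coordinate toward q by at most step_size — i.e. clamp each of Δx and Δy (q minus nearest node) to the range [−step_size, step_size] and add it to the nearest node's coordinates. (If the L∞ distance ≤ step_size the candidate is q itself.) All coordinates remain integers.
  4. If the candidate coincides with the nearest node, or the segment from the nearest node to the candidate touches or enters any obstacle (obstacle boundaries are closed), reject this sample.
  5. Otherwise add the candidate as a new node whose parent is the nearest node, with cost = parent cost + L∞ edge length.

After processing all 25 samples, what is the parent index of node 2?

1. q=(5,11) nearest=0 d=10 new=(5,6) → blocked by [0,6]×[3,7], reject
2. q=(2,8) nearest=0 d=7 new=(2,6) → blocked by [0,6]×[3,7], reject
3. q=(14,17) nearest=0 d=16 new=(7,6) → blocked by [0,6]×[3,7], reject
4. q=(13,6) nearest=0 d=11 new=(7,6) → blocked by [0,6]×[3,7], reject
5. q=(30,14) nearest=0 d=28 new=(7,6) → blocked by [0,6]×[3,7], reject
6. q=(26,11) nearest=0 d=24 new=(7,6) → blocked by [0,6]×[3,7], reject
7. q=(3,10) nearest=0 d=9 new=(3,6) → blocked by [0,6]×[3,7], reject
8. q=(30,14) nearest=0 d=28 new=(7,6) → blocked by [0,6]×[3,7], reject
9. q=(12,17) nearest=0 d=16 new=(7,6) → blocked by [0,6]×[3,7], reject
10. q=(30,6) nearest=0 d=28 new=(7,6) → blocked by [0,6]×[3,7], reject
11. q=(7,10) nearest=0 d=9 new=(7,6) → blocked by [0,6]×[3,7], reject
12. q=(3,19) nearest=0 d=18 new=(3,6) → blocked by [0,6]×[3,7], reject
13. q=(9,1) nearest=0 d=7 new=(7,1) → add node 1 parent=0 cost=5
14. q=(30,14) nearest=1 d=23 new=(12,6) → blocked by [7,14]×[4,6], reject
15. q=(27,2) nearest=1 d=20 new=(12,2) → add node 2 parent=1 cost=10
16. q=(24,9) nearest=2 d=12 new=(17,7) → blocked by [15,18]×[2,6], reject
17. q=(37,15) nearest=2 d=25 new=(17,7) → blocked by [15,18]×[2,6], reject
18. q=(33,10) nearest=2 d=21 new=(17,7) → blocked by [15,18]×[2,6], reject
19. q=(30,5) nearest=2 d=18 new=(17,5) → blocked by [15,18]×[2,6], reject
20. q=(3,3) nearest=0 d=2 new=(3,3) → blocked by [0,6]×[3,7], reject
21. q=(5,1) nearest=1 d=2 new=(5,1) → add node 3 parent=1 cost=7
22. q=(26,10) nearest=2 d=14 new=(17,7) → blocked by [15,18]×[2,6], reject
23. q=(7,14) nearest=2 d=12 new=(7,7) → blocked by [7,14]×[4,6], reject
24. q=(25,3) nearest=2 d=13 new=(17,3) → blocked by [15,18]×[2,6], reject
25. q=(1,4) nearest=0 d=3 new=(1,4) → blocked by [0,6]×[3,7], reject

Parent of node 2: 1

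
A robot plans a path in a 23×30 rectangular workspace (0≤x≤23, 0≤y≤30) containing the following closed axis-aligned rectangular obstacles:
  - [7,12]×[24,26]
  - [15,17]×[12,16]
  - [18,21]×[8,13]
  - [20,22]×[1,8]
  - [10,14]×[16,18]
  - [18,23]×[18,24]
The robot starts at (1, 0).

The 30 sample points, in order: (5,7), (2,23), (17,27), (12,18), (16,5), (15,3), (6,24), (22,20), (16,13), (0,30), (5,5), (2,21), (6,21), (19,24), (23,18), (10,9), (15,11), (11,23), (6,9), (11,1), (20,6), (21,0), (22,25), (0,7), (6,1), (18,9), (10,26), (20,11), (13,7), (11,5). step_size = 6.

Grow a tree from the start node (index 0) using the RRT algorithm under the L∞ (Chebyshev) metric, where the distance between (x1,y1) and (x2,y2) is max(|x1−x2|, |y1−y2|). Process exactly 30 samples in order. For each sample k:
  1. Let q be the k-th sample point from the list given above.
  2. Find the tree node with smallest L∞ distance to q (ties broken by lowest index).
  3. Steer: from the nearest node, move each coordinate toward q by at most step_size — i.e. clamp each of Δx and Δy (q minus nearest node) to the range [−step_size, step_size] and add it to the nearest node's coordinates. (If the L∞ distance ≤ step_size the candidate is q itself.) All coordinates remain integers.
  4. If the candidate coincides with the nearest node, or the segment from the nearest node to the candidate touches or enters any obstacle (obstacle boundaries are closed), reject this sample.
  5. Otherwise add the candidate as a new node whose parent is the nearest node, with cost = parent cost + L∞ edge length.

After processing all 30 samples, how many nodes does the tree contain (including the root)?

1. q=(5,7) nearest=0 d=7 new=(5,6) → add node 1 parent=0 cost=6
2. q=(2,23) nearest=1 d=17 new=(2,12) → add node 2 parent=1 cost=12
3. q=(17,27) nearest=2 d=15 new=(8,18) → add node 3 parent=2 cost=18
4. q=(12,18) nearest=3 d=4 new=(12,18) → blocked by [10,14]×[16,18], reject
5. q=(16,5) nearest=1 d=11 new=(11,5) → add node 4 parent=1 cost=12
6. q=(15,3) nearest=4 d=4 new=(15,3) → add node 5 parent=4 cost=16
7. q=(6,24) nearest=3 d=6 new=(6,24) → add node 6 parent=3 cost=24
8. q=(22,20) nearest=3 d=14 new=(14,20) → add node 7 parent=3 cost=24
9. q=(16,13) nearest=7 d=7 new=(16,14) → blocked by [15,17]×[12,16], reject
10. q=(0,30) nearest=6 d=6 new=(0,30) → add node 8 parent=6 cost=30
11. q=(5,5) nearest=1 d=1 new=(5,5) → add node 9 parent=1 cost=7
12. q=(2,21) nearest=6 d=4 new=(2,21) → add node 10 parent=6 cost=28
13. q=(6,21) nearest=3 d=3 new=(6,21) → add node 11 parent=3 cost=21
14. q=(19,24) nearest=7 d=5 new=(19,24) → blocked by [18,23]×[18,24], reject
15. q=(23,18) nearest=7 d=9 new=(20,18) → blocked by [18,23]×[18,24], reject
16. q=(10,9) nearest=4 d=4 new=(10,9) → add node 12 parent=4 cost=16
17. q=(15,11) nearest=12 d=5 new=(15,11) → add node 13 parent=12 cost=21
18. q=(11,23) nearest=7 d=3 new=(11,23) → add node 14 parent=7 cost=27
19. q=(6,9) nearest=1 d=3 new=(6,9) → add node 15 parent=1 cost=9
20. q=(11,1) nearest=4 d=4 new=(11,1) → add node 16 parent=4 cost=16
21. q=(20,6) nearest=5 d=5 new=(20,6) → blocked by [20,22]×[1,8], reject
22. q=(21,0) nearest=5 d=6 new=(21,0) → add node 17 parent=5 cost=22
23. q=(22,25) nearest=7 d=8 new=(20,25) → blocked by [18,23]×[18,24], reject
24. q=(0,7) nearest=1 d=5 new=(0,7) → add node 18 parent=1 cost=11
25. q=(6,1) nearest=9 d=4 new=(6,1) → add node 19 parent=9 cost=11
26. q=(18,9) nearest=13 d=3 new=(18,9) → blocked by [18,21]×[8,13], reject
27. q=(10,26) nearest=14 d=3 new=(10,26) → blocked by [7,12]×[24,26], reject
28. q=(20,11) nearest=13 d=5 new=(20,11) → blocked by [18,21]×[8,13], reject
29. q=(13,7) nearest=4 d=2 new=(13,7) → add node 20 parent=4 cost=14
30. q=(11,5) nearest=4 d=0 → coincident, reject

Node count: 21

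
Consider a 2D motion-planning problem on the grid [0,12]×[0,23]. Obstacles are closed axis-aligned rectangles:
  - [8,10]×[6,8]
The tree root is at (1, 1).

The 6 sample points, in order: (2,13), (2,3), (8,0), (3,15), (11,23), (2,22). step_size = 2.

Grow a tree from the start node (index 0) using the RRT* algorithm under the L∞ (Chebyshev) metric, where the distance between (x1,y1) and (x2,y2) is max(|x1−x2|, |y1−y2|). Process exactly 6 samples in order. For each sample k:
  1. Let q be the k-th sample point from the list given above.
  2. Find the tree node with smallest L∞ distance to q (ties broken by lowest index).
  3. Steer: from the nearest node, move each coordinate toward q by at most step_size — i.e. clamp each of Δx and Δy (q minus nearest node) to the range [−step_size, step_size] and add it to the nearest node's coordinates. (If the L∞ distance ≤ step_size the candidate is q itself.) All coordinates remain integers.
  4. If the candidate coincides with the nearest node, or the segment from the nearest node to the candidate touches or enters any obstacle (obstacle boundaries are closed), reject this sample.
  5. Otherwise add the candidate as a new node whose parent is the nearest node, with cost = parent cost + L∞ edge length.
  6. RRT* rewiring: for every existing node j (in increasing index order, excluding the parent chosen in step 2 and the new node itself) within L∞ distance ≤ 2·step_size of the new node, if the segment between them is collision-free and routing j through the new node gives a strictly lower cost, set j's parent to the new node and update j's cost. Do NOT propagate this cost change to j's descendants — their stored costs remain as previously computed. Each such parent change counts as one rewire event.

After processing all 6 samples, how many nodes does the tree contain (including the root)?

Node count: 6

1. q=(2,13) nearest=0 d=12 new=(2,3) → add node 1 parent=0 cost=2
2. q=(2,3) nearest=1 d=0 → coincident, reject
3. q=(8,0) nearest=1 d=6 new=(4,1) → add node 2 parent=1 cost=4
4. q=(3,15) nearest=1 d=12 new=(3,5) → add node 3 parent=1 cost=4
5. q=(11,23) nearest=3 d=18 new=(5,7) → add node 4 parent=3 cost=6
6. q=(2,22) nearest=4 d=15 new=(3,9) → add node 5 parent=4 cost=8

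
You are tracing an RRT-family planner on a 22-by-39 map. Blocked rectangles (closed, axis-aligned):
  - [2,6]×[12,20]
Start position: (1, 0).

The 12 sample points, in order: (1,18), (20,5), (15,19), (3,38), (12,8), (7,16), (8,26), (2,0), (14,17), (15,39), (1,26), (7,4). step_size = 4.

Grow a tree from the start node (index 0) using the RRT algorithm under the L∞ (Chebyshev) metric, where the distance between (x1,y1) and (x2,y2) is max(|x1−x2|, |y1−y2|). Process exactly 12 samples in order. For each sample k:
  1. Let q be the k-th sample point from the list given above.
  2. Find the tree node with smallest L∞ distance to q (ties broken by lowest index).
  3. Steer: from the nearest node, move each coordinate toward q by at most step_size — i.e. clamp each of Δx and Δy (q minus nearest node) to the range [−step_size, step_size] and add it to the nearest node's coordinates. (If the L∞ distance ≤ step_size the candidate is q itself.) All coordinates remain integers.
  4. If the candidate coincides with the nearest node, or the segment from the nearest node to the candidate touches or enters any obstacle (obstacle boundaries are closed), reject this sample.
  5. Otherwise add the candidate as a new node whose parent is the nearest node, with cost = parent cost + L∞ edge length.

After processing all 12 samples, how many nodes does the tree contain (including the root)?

Node count: 11

1. q=(1,18) nearest=0 d=18 new=(1,4) → add node 1 parent=0 cost=4
2. q=(20,5) nearest=0 d=19 new=(5,4) → add node 2 parent=0 cost=4
3. q=(15,19) nearest=1 d=15 new=(5,8) → add node 3 parent=1 cost=8
4. q=(3,38) nearest=3 d=30 new=(3,12) → blocked by [2,6]×[12,20], reject
5. q=(12,8) nearest=2 d=7 new=(9,8) → add node 4 parent=2 cost=8
6. q=(7,16) nearest=3 d=8 new=(7,12) → add node 5 parent=3 cost=12
7. q=(8,26) nearest=5 d=14 new=(8,16) → add node 6 parent=5 cost=16
8. q=(2,0) nearest=0 d=1 new=(2,0) → add node 7 parent=0 cost=1
9. q=(14,17) nearest=6 d=6 new=(12,17) → add node 8 parent=6 cost=20
10. q=(15,39) nearest=8 d=22 new=(15,21) → add node 9 parent=8 cost=24
11. q=(1,26) nearest=6 d=10 new=(4,20) → blocked by [2,6]×[12,20], reject
12. q=(7,4) nearest=2 d=2 new=(7,4) → add node 10 parent=2 cost=6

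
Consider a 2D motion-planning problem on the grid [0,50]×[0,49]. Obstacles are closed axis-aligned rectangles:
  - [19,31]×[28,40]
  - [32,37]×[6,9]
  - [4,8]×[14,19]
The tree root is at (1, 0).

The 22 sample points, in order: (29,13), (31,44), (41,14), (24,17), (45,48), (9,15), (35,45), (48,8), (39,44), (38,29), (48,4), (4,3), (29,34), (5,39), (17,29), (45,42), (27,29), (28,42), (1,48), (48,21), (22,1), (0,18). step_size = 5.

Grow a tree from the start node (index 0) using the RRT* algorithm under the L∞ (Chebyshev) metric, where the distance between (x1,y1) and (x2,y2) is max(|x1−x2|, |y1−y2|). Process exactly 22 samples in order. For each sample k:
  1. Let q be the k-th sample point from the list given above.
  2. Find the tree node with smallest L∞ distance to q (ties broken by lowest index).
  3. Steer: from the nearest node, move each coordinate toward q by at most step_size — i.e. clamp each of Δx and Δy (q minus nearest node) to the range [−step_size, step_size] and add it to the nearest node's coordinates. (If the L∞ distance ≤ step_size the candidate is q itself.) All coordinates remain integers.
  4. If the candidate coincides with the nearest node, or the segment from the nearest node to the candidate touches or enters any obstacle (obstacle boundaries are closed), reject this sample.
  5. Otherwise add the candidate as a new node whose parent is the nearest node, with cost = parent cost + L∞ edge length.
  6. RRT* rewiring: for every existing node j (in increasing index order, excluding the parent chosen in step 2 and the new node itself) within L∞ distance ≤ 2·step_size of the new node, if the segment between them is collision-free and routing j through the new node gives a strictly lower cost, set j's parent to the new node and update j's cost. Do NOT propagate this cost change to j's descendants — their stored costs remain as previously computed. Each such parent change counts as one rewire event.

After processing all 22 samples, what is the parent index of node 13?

Parent of node 13: 5

1. q=(29,13) nearest=0 d=28 new=(6,5) → add node 1 parent=0 cost=5
2. q=(31,44) nearest=1 d=39 new=(11,10) → add node 2 parent=1 cost=10
3. q=(41,14) nearest=2 d=30 new=(16,14) → add node 3 parent=2 cost=15
4. q=(24,17) nearest=3 d=8 new=(21,17) → add node 4 parent=3 cost=20
5. q=(45,48) nearest=4 d=31 new=(26,22) → add node 5 parent=4 cost=25
6. q=(9,15) nearest=2 d=5 new=(9,15) → add node 6 parent=2 cost=15
7. q=(35,45) nearest=5 d=23 new=(31,27) → add node 7 parent=5 cost=30
8. q=(48,8) nearest=7 d=19 new=(36,22) → add node 8 parent=7 cost=35
9. q=(39,44) nearest=7 d=17 new=(36,32) → add node 9 parent=7 cost=35
10. q=(38,29) nearest=9 d=3 new=(38,29) → add node 10 parent=9 cost=38
11. q=(48,4) nearest=8 d=18 new=(41,17) → add node 11 parent=8 cost=40
12. q=(4,3) nearest=1 d=2 new=(4,3) → add node 12 parent=1 cost=7
13. q=(29,34) nearest=7 d=7 new=(29,32) → blocked by [19,31]×[28,40], reject
14. q=(5,39) nearest=5 d=21 new=(21,27) → add node 13 parent=5 cost=30
15. q=(17,29) nearest=13 d=4 new=(17,29) → blocked by [19,31]×[28,40], reject
16. q=(45,42) nearest=9 d=10 new=(41,37) → add node 14 parent=9 cost=40
17. q=(27,29) nearest=7 d=4 new=(27,29) → blocked by [19,31]×[28,40], reject
18. q=(28,42) nearest=9 d=10 new=(31,37) → blocked by [19,31]×[28,40], reject
19. q=(1,48) nearest=13 d=21 new=(16,32) → blocked by [19,31]×[28,40], reject
20. q=(48,21) nearest=11 d=7 new=(46,21) → add node 15 parent=11 cost=45
21. q=(22,1) nearest=2 d=11 new=(16,5) → add node 16 parent=2 cost=15
22. q=(0,18) nearest=6 d=9 new=(4,18) → blocked by [4,8]×[14,19], reject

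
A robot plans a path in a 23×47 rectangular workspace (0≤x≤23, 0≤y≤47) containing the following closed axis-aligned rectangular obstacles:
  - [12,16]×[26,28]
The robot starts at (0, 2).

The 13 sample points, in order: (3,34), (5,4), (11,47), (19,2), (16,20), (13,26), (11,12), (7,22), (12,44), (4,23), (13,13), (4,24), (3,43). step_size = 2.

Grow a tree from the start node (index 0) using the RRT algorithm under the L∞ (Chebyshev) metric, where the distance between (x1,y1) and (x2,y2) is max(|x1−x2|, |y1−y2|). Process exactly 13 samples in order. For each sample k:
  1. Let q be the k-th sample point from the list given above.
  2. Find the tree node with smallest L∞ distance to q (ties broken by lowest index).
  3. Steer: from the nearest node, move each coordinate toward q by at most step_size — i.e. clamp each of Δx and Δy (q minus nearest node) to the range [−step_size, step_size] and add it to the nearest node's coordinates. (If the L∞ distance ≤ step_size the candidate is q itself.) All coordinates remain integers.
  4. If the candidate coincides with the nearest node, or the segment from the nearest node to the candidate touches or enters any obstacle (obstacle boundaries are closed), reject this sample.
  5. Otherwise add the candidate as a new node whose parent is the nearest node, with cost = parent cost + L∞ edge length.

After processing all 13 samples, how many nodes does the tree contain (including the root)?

1. q=(3,34) nearest=0 d=32 new=(2,4) → add node 1 parent=0 cost=2
2. q=(5,4) nearest=1 d=3 new=(4,4) → add node 2 parent=1 cost=4
3. q=(11,47) nearest=1 d=43 new=(4,6) → add node 3 parent=1 cost=4
4. q=(19,2) nearest=2 d=15 new=(6,2) → add node 4 parent=2 cost=6
5. q=(16,20) nearest=3 d=14 new=(6,8) → add node 5 parent=3 cost=6
6. q=(13,26) nearest=5 d=18 new=(8,10) → add node 6 parent=5 cost=8
7. q=(11,12) nearest=6 d=3 new=(10,12) → add node 7 parent=6 cost=10
8. q=(7,22) nearest=7 d=10 new=(8,14) → add node 8 parent=7 cost=12
9. q=(12,44) nearest=8 d=30 new=(10,16) → add node 9 parent=8 cost=14
10. q=(4,23) nearest=9 d=7 new=(8,18) → add node 10 parent=9 cost=16
11. q=(13,13) nearest=7 d=3 new=(12,13) → add node 11 parent=7 cost=12
12. q=(4,24) nearest=10 d=6 new=(6,20) → add node 12 parent=10 cost=18
13. q=(3,43) nearest=12 d=23 new=(4,22) → add node 13 parent=12 cost=20

Node count: 14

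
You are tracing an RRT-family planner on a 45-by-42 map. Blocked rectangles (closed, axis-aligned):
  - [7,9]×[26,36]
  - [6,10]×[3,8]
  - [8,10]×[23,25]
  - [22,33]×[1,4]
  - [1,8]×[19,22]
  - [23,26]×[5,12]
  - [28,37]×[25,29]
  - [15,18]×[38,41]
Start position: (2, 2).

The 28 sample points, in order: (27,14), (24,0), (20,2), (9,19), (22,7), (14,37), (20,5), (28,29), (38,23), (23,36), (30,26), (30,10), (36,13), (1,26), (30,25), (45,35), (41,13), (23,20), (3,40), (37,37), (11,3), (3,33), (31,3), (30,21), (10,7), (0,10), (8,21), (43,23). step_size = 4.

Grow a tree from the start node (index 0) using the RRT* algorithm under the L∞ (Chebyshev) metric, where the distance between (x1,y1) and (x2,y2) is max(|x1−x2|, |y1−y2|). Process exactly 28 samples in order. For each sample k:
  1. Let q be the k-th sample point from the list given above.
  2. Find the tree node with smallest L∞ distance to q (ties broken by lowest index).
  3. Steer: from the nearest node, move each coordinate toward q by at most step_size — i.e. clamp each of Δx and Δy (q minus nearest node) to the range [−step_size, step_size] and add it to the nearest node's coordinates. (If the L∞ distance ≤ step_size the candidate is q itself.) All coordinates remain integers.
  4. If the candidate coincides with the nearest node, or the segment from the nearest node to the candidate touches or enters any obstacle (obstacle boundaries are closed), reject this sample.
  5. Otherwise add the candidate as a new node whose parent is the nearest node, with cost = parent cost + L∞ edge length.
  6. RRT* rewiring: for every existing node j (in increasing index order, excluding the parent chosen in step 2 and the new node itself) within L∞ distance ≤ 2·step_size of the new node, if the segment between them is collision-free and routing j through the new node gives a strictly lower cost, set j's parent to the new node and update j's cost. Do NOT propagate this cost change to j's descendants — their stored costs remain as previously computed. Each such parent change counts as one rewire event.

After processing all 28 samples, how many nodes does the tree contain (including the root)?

Node count: 22

1. q=(27,14) nearest=0 d=25 new=(6,6) → blocked by [6,10]×[3,8], reject
2. q=(24,0) nearest=0 d=22 new=(6,0) → add node 1 parent=0 cost=4
3. q=(20,2) nearest=1 d=14 new=(10,2) → add node 2 parent=1 cost=8
4. q=(9,19) nearest=0 d=17 new=(6,6) → blocked by [6,10]×[3,8], reject
5. q=(22,7) nearest=2 d=12 new=(14,6) → add node 3 parent=2 cost=12
6. q=(14,37) nearest=3 d=31 new=(14,10) → add node 4 parent=3 cost=16
7. q=(20,5) nearest=3 d=6 new=(18,5) → add node 5 parent=3 cost=16
8. q=(28,29) nearest=4 d=19 new=(18,14) → add node 6 parent=4 cost=20
9. q=(38,23) nearest=5 d=20 new=(22,9) → add node 7 parent=5 cost=20
10. q=(23,36) nearest=6 d=22 new=(22,18) → add node 8 parent=6 cost=24
11. q=(30,26) nearest=8 d=8 new=(26,22) → add node 9 parent=8 cost=28
12. q=(30,10) nearest=7 d=8 new=(26,10) → blocked by [23,26]×[5,12], reject
13. q=(36,13) nearest=9 d=10 new=(30,18) → add node 10 parent=9 cost=32
14. q=(1,26) nearest=4 d=16 new=(10,14) → add node 11 parent=4 cost=20
15. q=(30,25) nearest=9 d=4 new=(30,25) → blocked by [28,37]×[25,29], reject
16. q=(45,35) nearest=10 d=17 new=(34,22) → add node 12 parent=10 cost=36
17. q=(41,13) nearest=12 d=9 new=(38,18) → add node 13 parent=12 cost=40
18. q=(23,20) nearest=8 d=2 new=(23,20) → add node 14 parent=8 cost=26
19. q=(3,40) nearest=14 d=20 new=(19,24) → add node 15 parent=14 cost=30
20. q=(37,37) nearest=9 d=15 new=(30,26) → blocked by [28,37]×[25,29], reject
21. q=(11,3) nearest=2 d=1 new=(11,3) → add node 16 parent=2 cost=9
22. q=(3,33) nearest=15 d=16 new=(15,28) → add node 17 parent=15 cost=34
23. q=(31,3) nearest=7 d=9 new=(26,5) → blocked by [23,26]×[5,12], reject
24. q=(30,21) nearest=10 d=3 new=(30,21) → add node 18 parent=10 cost=35
25. q=(10,7) nearest=3 d=4 new=(10,7) → blocked by [6,10]×[3,8], reject
26. q=(0,10) nearest=0 d=8 new=(0,6) → add node 19 parent=0 cost=4
27. q=(8,21) nearest=11 d=7 new=(8,18) → add node 20 parent=11 cost=24
28. q=(43,23) nearest=13 d=5 new=(42,22) → add node 21 parent=13 cost=44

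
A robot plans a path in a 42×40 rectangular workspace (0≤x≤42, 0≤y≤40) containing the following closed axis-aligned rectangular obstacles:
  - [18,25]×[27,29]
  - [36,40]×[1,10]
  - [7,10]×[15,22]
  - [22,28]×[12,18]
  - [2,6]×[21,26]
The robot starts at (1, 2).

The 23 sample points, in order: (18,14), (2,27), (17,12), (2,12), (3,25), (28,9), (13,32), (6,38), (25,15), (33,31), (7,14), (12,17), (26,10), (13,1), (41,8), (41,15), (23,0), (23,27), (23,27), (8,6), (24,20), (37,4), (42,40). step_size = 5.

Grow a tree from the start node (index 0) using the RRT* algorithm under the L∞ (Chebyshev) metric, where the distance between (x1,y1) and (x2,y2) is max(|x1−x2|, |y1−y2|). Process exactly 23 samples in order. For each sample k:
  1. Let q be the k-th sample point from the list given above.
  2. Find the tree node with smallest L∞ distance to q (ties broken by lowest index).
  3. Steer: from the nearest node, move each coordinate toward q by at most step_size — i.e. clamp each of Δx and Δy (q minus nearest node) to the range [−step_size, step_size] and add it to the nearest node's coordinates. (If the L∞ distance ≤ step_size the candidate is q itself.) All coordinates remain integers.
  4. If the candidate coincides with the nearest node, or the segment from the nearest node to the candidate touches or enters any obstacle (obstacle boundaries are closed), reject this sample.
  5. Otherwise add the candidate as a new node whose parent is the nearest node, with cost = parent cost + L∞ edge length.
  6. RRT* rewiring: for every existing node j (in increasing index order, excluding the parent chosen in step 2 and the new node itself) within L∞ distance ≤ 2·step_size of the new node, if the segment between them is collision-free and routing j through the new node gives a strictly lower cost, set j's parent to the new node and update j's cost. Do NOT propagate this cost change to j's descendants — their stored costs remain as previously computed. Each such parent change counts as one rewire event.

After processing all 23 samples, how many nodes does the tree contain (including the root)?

Node count: 13

1. q=(18,14) nearest=0 d=17 new=(6,7) → add node 1 parent=0 cost=5
2. q=(2,27) nearest=1 d=20 new=(2,12) → add node 2 parent=1 cost=10
3. q=(17,12) nearest=1 d=11 new=(11,12) → add node 3 parent=1 cost=10
4. q=(2,12) nearest=2 d=0 → coincident, reject
5. q=(3,25) nearest=2 d=13 new=(3,17) → add node 4 parent=2 cost=15
6. q=(28,9) nearest=3 d=17 new=(16,9) → add node 5 parent=3 cost=15
7. q=(13,32) nearest=4 d=15 new=(8,22) → blocked by [7,10]×[15,22], reject
8. q=(6,38) nearest=4 d=21 new=(6,22) → blocked by [2,6]×[21,26], reject
9. q=(25,15) nearest=5 d=9 new=(21,14) → add node 6 parent=5 cost=20
10. q=(33,31) nearest=6 d=17 new=(26,19) → blocked by [22,28]×[12,18], reject
11. q=(7,14) nearest=3 d=4 new=(7,14) → add node 7 parent=3 cost=14
12. q=(12,17) nearest=3 d=5 new=(12,17) → add node 8 parent=3 cost=15
13. q=(26,10) nearest=6 d=5 new=(26,10) → blocked by [22,28]×[12,18], reject
14. q=(13,1) nearest=1 d=7 new=(11,2) → add node 9 parent=1 cost=10
15. q=(41,8) nearest=6 d=20 new=(26,9) → blocked by [22,28]×[12,18], reject
16. q=(41,15) nearest=6 d=20 new=(26,15) → blocked by [22,28]×[12,18], reject
17. q=(23,0) nearest=5 d=9 new=(21,4) → add node 10 parent=5 cost=20
18. q=(23,27) nearest=8 d=11 new=(17,22) → add node 11 parent=8 cost=20
19. q=(23,27) nearest=11 d=6 new=(22,27) → blocked by [18,25]×[27,29], reject
20. q=(8,6) nearest=1 d=2 new=(8,6) → add node 12 parent=1 cost=7
21. q=(24,20) nearest=6 d=6 new=(24,19) → blocked by [22,28]×[12,18], reject
22. q=(37,4) nearest=6 d=16 new=(26,9) → blocked by [22,28]×[12,18], reject
23. q=(42,40) nearest=11 d=25 new=(22,27) → blocked by [18,25]×[27,29], reject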